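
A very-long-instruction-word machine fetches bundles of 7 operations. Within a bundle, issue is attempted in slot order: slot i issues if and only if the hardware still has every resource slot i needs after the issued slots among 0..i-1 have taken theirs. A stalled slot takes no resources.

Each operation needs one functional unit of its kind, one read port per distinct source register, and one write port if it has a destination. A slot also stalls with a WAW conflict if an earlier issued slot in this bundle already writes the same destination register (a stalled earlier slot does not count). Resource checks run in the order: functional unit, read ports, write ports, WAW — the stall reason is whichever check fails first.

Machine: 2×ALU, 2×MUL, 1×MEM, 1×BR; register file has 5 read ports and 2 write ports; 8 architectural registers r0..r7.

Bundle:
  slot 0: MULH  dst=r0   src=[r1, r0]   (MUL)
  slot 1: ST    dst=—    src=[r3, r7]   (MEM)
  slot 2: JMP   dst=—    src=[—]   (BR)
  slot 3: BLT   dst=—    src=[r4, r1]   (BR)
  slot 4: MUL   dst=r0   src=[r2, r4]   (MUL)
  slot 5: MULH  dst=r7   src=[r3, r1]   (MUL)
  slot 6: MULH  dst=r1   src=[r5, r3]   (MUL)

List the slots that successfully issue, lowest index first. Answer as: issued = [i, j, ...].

issued = [0, 1, 2]

(0) want 1×MUL +2rd +1wr — yes → AL2|MU1|ME1|BR1|rd3|wr1
(1) want 1×MEM +2rd +0wr — yes → AL2|MU1|ME0|BR1|rd1|wr1
(2) want 1×BR +0rd +0wr — yes → AL2|MU1|ME0|BR0|rd1|wr1
(3) want 1×BR +2rd +0wr — FU → AL2|MU1|ME0|BR0|rd1|wr1
(4) want 1×MUL +2rd +1wr — RD_PORT → AL2|MU1|ME0|BR0|rd1|wr1
(5) want 1×MUL +2rd +1wr — RD_PORT → AL2|MU1|ME0|BR0|rd1|wr1
(6) want 1×MUL +2rd +1wr — RD_PORT → AL2|MU1|ME0|BR0|rd1|wr1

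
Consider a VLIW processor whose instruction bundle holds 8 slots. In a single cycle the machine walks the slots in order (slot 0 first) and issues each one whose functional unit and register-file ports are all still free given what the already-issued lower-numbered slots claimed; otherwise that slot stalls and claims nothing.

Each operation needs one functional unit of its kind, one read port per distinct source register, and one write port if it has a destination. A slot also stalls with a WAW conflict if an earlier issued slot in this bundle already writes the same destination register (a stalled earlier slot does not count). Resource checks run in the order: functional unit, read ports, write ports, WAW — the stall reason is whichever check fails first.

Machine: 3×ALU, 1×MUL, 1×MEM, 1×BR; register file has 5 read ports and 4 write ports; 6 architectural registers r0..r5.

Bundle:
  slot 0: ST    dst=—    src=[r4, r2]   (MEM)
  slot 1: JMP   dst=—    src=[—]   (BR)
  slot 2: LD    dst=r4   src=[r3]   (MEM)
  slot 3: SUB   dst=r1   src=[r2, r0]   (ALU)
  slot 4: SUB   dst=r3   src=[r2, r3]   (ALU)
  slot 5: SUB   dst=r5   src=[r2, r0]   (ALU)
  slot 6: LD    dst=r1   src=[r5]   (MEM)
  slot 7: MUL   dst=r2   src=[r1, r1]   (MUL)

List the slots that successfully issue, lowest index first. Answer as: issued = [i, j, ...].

issued = [0, 1, 3, 7]

#0 MEM src=r4,r2 dispatched  <A:3 Mu:1 Ld:0 B:1 rd:3 wr:4>
#1 BR src=- dispatched  <A:3 Mu:1 Ld:0 B:0 rd:3 wr:4>
#2 MEM src=r3 held:FU  <A:3 Mu:1 Ld:0 B:0 rd:3 wr:4>
#3 ALU src=r2,r0 dispatched  <A:2 Mu:1 Ld:0 B:0 rd:1 wr:3>
#4 ALU src=r2,r3 held:RD_PORT  <A:2 Mu:1 Ld:0 B:0 rd:1 wr:3>
#5 ALU src=r2,r0 held:RD_PORT  <A:2 Mu:1 Ld:0 B:0 rd:1 wr:3>
#6 MEM src=r5 held:FU  <A:2 Mu:1 Ld:0 B:0 rd:1 wr:3>
#7 MUL src=r1,r1 dispatched  <A:2 Mu:0 Ld:0 B:0 rd:0 wr:2>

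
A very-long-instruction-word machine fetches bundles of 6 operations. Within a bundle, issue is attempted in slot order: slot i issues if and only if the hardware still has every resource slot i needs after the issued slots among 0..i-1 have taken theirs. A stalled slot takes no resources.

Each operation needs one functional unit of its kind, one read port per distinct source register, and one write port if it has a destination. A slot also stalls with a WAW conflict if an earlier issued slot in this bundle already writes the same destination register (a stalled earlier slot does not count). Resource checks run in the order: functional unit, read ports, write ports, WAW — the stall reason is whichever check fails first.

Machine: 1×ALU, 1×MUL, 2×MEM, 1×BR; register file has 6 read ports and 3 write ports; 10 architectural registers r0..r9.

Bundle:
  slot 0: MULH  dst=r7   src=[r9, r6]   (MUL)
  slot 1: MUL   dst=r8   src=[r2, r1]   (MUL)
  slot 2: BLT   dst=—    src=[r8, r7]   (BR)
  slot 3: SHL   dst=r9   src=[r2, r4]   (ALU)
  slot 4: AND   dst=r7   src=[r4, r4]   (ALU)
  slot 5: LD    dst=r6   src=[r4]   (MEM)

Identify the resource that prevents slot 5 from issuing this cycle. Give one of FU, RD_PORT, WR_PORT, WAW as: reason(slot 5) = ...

reason(slot 5) = RD_PORT

#0 MUL src=r9,r6 dispatched  <A:1 Mu:0 Ld:2 B:1 rd:4 wr:2>
#1 MUL src=r2,r1 held:FU  <A:1 Mu:0 Ld:2 B:1 rd:4 wr:2>
#2 BR src=r8,r7 dispatched  <A:1 Mu:0 Ld:2 B:0 rd:2 wr:2>
#3 ALU src=r2,r4 dispatched  <A:0 Mu:0 Ld:2 B:0 rd:0 wr:1>
#4 ALU src=r4,r4 held:FU  <A:0 Mu:0 Ld:2 B:0 rd:0 wr:1>
#5 MEM src=r4 held:RD_PORT  <A:0 Mu:0 Ld:2 B:0 rd:0 wr:1>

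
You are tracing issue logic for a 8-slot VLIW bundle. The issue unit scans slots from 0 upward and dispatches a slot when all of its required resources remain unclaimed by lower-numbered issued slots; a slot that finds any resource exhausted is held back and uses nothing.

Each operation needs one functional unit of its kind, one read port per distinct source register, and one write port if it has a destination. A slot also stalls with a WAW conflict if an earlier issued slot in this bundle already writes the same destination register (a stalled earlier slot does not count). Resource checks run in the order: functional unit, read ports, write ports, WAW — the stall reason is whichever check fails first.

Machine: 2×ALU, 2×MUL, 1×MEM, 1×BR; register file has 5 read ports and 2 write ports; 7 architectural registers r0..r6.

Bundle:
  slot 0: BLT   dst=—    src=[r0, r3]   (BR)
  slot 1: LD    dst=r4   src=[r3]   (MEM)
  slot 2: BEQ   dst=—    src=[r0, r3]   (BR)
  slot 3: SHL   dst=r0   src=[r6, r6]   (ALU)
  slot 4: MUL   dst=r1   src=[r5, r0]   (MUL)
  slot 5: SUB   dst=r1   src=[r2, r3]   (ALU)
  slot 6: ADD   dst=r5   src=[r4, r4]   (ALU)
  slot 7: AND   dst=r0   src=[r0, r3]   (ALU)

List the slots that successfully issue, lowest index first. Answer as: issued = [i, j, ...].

issued = [0, 1, 3]

  0. BR ⇒ go  {2A/2Mu/1Ld/0B | 3r 2w}
  1. MEM→r4 ⇒ go  {2A/2Mu/0Ld/0B | 2r 1w}
  2. BR ⇒ no(FU)  {2A/2Mu/0Ld/0B | 2r 1w}
  3. ALU→r0 ⇒ go  {1A/2Mu/0Ld/0B | 1r 0w}
  4. MUL→r1 ⇒ no(RD_PORT)  {1A/2Mu/0Ld/0B | 1r 0w}
  5. ALU→r1 ⇒ no(RD_PORT)  {1A/2Mu/0Ld/0B | 1r 0w}
  6. ALU→r5 ⇒ no(WR_PORT)  {1A/2Mu/0Ld/0B | 1r 0w}
  7. ALU→r0 ⇒ no(RD_PORT)  {1A/2Mu/0Ld/0B | 1r 0w}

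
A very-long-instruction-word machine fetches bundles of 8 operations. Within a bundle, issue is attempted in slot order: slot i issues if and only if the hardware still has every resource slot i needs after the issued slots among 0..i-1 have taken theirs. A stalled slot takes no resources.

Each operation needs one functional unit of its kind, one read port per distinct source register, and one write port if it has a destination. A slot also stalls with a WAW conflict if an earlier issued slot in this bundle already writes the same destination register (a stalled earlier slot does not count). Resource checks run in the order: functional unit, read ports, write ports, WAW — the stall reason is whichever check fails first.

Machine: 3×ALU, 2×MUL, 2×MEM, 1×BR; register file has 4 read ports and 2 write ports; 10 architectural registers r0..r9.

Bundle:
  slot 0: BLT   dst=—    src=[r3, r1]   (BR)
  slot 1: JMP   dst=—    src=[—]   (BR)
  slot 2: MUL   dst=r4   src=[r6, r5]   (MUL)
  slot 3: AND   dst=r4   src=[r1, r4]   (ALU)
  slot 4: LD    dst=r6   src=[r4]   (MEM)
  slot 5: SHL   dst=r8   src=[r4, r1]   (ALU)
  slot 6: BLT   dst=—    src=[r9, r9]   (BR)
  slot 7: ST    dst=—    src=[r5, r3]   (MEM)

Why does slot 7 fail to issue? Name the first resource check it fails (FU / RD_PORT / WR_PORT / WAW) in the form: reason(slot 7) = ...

reason(slot 7) = RD_PORT

(0) want 1×BR +2rd +0wr — yes → AL3|MU2|ME2|BR0|rd2|wr2
(1) want 1×BR +0rd +0wr — FU → AL3|MU2|ME2|BR0|rd2|wr2
(2) want 1×MUL +2rd +1wr — yes → AL3|MU1|ME2|BR0|rd0|wr1
(3) want 1×ALU +2rd +1wr — RD_PORT → AL3|MU1|ME2|BR0|rd0|wr1
(4) want 1×MEM +1rd +1wr — RD_PORT → AL3|MU1|ME2|BR0|rd0|wr1
(5) want 1×ALU +2rd +1wr — RD_PORT → AL3|MU1|ME2|BR0|rd0|wr1
(6) want 1×BR +1rd +0wr — FU → AL3|MU1|ME2|BR0|rd0|wr1
(7) want 1×MEM +2rd +0wr — RD_PORT → AL3|MU1|ME2|BR0|rd0|wr1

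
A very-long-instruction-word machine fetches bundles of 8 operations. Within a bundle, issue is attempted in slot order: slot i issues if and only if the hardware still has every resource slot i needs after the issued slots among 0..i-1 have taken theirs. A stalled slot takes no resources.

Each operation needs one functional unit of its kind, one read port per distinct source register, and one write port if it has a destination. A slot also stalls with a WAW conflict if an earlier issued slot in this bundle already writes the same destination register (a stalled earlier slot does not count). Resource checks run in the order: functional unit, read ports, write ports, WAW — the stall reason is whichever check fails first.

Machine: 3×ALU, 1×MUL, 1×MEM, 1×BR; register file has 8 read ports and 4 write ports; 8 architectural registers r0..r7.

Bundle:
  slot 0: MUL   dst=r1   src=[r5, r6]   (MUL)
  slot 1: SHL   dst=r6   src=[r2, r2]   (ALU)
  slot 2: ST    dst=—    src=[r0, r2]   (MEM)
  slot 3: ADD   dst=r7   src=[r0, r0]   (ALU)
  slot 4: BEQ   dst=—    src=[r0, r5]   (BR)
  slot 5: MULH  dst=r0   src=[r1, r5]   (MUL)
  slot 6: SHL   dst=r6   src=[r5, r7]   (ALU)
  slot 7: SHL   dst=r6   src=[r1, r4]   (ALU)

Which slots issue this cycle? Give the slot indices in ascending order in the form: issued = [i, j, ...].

  0. MUL→r1 ⇒ go  {3A/0Mu/1Ld/1B | 6r 3w}
  1. ALU→r6 ⇒ go  {2A/0Mu/1Ld/1B | 5r 2w}
  2. MEM ⇒ go  {2A/0Mu/0Ld/1B | 3r 2w}
  3. ALU→r7 ⇒ go  {1A/0Mu/0Ld/1B | 2r 1w}
  4. BR ⇒ go  {1A/0Mu/0Ld/0B | 0r 1w}
  5. MUL→r0 ⇒ no(FU)  {1A/0Mu/0Ld/0B | 0r 1w}
  6. ALU→r6 ⇒ no(RD_PORT)  {1A/0Mu/0Ld/0B | 0r 1w}
  7. ALU→r6 ⇒ no(RD_PORT)  {1A/0Mu/0Ld/0B | 0r 1w}

issued = [0, 1, 2, 3, 4]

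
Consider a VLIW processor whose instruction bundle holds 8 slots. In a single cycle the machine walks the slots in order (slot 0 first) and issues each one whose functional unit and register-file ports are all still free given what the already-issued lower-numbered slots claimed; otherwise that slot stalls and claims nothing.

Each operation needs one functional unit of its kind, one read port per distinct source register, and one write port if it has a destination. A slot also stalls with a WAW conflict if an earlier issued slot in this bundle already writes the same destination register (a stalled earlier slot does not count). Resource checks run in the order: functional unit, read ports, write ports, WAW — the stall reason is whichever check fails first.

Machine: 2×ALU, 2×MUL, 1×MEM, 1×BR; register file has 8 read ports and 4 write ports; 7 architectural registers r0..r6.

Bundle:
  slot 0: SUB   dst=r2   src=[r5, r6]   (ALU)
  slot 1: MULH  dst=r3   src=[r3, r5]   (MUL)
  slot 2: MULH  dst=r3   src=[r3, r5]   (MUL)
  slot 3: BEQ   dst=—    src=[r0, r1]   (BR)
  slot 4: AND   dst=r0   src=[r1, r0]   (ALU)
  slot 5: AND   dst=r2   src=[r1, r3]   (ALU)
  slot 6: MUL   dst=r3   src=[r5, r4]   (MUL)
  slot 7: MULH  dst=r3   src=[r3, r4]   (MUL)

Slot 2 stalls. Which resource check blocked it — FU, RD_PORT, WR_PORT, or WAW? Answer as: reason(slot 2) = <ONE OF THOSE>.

reason(slot 2) = WAW

(0) want 1×ALU +2rd +1wr — yes → AL1|MU2|ME1|BR1|rd6|wr3
(1) want 1×MUL +2rd +1wr — yes → AL1|MU1|ME1|BR1|rd4|wr2
(2) want 1×MUL +2rd +1wr — WAW → AL1|MU1|ME1|BR1|rd4|wr2
(3) want 1×BR +2rd +0wr — yes → AL1|MU1|ME1|BR0|rd2|wr2
(4) want 1×ALU +2rd +1wr — yes → AL0|MU1|ME1|BR0|rd0|wr1
(5) want 1×ALU +2rd +1wr — FU → AL0|MU1|ME1|BR0|rd0|wr1
(6) want 1×MUL +2rd +1wr — RD_PORT → AL0|MU1|ME1|BR0|rd0|wr1
(7) want 1×MUL +2rd +1wr — RD_PORT → AL0|MU1|ME1|BR0|rd0|wr1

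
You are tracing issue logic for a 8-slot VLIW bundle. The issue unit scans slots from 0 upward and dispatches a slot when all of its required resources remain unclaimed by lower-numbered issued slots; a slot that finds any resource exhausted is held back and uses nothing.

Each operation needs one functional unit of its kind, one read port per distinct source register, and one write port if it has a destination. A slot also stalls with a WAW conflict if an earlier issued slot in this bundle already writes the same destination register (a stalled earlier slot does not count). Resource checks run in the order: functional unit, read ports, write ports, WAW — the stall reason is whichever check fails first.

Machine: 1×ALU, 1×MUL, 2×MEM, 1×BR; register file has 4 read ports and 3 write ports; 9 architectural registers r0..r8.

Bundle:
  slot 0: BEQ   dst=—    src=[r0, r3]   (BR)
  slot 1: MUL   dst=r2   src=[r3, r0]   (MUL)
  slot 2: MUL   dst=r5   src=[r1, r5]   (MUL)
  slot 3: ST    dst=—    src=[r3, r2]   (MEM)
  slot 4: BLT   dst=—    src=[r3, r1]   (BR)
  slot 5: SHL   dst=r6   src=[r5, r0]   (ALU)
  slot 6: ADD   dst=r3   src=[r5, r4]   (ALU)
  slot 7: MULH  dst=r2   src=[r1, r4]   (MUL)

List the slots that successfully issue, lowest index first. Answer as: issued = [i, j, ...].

[0] BR needs rd=2 wr=0: ok; after: ALU=1 MUL=1 MEM=2 BR=0, R=2, W=3
[1] MUL needs rd=2 wr=1: ok; after: ALU=1 MUL=0 MEM=2 BR=0, R=0, W=2
[2] MUL needs rd=2 wr=1: FU; after: ALU=1 MUL=0 MEM=2 BR=0, R=0, W=2
[3] MEM needs rd=2 wr=0: RD_PORT; after: ALU=1 MUL=0 MEM=2 BR=0, R=0, W=2
[4] BR needs rd=2 wr=0: FU; after: ALU=1 MUL=0 MEM=2 BR=0, R=0, W=2
[5] ALU needs rd=2 wr=1: RD_PORT; after: ALU=1 MUL=0 MEM=2 BR=0, R=0, W=2
[6] ALU needs rd=2 wr=1: RD_PORT; after: ALU=1 MUL=0 MEM=2 BR=0, R=0, W=2
[7] MUL needs rd=2 wr=1: FU; after: ALU=1 MUL=0 MEM=2 BR=0, R=0, W=2

issued = [0, 1]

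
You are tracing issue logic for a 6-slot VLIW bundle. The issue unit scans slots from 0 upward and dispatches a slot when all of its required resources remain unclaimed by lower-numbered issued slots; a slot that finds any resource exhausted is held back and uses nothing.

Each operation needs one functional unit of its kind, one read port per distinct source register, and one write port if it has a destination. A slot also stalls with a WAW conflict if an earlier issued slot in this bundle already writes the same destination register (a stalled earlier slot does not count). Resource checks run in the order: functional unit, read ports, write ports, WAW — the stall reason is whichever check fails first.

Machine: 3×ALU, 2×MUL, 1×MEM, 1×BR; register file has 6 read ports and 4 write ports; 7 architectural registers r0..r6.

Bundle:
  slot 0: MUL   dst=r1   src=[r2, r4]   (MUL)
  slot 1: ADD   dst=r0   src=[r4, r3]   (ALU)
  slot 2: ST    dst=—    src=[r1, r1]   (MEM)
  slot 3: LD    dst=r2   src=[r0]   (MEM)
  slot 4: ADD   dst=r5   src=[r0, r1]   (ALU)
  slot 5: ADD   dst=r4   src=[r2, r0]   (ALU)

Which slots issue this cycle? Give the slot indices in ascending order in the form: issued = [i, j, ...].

issued = [0, 1, 2]

#0 MUL src=r2,r4 dispatched  <A:3 Mu:1 Ld:1 B:1 rd:4 wr:3>
#1 ALU src=r4,r3 dispatched  <A:2 Mu:1 Ld:1 B:1 rd:2 wr:2>
#2 MEM src=r1,r1 dispatched  <A:2 Mu:1 Ld:0 B:1 rd:1 wr:2>
#3 MEM src=r0 held:FU  <A:2 Mu:1 Ld:0 B:1 rd:1 wr:2>
#4 ALU src=r0,r1 held:RD_PORT  <A:2 Mu:1 Ld:0 B:1 rd:1 wr:2>
#5 ALU src=r2,r0 held:RD_PORT  <A:2 Mu:1 Ld:0 B:1 rd:1 wr:2>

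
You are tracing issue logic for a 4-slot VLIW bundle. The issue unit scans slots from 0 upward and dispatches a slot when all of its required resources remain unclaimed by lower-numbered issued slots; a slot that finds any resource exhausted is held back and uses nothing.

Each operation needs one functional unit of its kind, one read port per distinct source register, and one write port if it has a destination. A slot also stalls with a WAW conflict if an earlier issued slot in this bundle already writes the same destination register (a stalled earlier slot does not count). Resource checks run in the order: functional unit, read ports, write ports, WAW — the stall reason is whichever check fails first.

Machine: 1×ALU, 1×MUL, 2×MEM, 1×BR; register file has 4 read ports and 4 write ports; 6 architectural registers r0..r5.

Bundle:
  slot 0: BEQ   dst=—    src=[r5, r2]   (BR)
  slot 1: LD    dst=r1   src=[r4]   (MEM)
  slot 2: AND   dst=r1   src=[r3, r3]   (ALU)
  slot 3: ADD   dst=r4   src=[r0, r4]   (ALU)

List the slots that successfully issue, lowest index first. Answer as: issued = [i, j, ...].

issued = [0, 1]

  0. BR ⇒ go  {1A/1Mu/2Ld/0B | 2r 4w}
  1. MEM→r1 ⇒ go  {1A/1Mu/1Ld/0B | 1r 3w}
  2. ALU→r1 ⇒ no(WAW)  {1A/1Mu/1Ld/0B | 1r 3w}
  3. ALU→r4 ⇒ no(RD_PORT)  {1A/1Mu/1Ld/0B | 1r 3w}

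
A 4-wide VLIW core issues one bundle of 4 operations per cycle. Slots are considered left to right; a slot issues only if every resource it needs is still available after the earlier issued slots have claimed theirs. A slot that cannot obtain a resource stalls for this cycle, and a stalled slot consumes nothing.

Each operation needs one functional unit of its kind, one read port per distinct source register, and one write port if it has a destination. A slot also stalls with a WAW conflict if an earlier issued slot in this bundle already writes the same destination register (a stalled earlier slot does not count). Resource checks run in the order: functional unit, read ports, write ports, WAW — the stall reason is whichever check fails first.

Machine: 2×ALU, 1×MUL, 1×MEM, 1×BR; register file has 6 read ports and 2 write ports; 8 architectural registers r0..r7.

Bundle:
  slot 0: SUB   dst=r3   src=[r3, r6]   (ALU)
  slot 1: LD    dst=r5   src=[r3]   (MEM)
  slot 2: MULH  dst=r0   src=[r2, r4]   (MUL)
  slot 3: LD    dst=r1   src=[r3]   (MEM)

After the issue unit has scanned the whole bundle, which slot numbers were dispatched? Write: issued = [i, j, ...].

(0) want 1×ALU +2rd +1wr — yes → AL1|MU1|ME1|BR1|rd4|wr1
(1) want 1×MEM +1rd +1wr — yes → AL1|MU1|ME0|BR1|rd3|wr0
(2) want 1×MUL +2rd +1wr — WR_PORT → AL1|MU1|ME0|BR1|rd3|wr0
(3) want 1×MEM +1rd +1wr — FU → AL1|MU1|ME0|BR1|rd3|wr0

issued = [0, 1]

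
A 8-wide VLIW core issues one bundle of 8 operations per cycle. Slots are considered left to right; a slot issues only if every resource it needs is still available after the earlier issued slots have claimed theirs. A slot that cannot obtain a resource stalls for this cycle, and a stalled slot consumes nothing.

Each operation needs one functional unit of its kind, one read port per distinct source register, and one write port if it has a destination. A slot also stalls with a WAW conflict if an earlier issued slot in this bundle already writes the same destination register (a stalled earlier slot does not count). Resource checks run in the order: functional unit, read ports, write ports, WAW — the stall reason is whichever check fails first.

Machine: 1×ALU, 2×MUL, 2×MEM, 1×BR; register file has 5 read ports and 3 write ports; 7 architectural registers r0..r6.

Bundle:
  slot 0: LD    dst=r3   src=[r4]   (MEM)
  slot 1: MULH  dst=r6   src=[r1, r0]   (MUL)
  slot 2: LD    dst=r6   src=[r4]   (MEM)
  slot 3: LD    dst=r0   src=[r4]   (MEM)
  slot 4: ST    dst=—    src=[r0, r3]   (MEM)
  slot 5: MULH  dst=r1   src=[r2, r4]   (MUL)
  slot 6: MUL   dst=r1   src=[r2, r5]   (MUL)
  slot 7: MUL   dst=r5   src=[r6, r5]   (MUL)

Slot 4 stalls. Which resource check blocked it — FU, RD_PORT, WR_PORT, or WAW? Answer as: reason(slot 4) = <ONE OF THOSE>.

reason(slot 4) = FU

#0 MEM src=r4 dispatched  <A:1 Mu:2 Ld:1 B:1 rd:4 wr:2>
#1 MUL src=r1,r0 dispatched  <A:1 Mu:1 Ld:1 B:1 rd:2 wr:1>
#2 MEM src=r4 held:WAW  <A:1 Mu:1 Ld:1 B:1 rd:2 wr:1>
#3 MEM src=r4 dispatched  <A:1 Mu:1 Ld:0 B:1 rd:1 wr:0>
#4 MEM src=r0,r3 held:FU  <A:1 Mu:1 Ld:0 B:1 rd:1 wr:0>
#5 MUL src=r2,r4 held:RD_PORT  <A:1 Mu:1 Ld:0 B:1 rd:1 wr:0>
#6 MUL src=r2,r5 held:RD_PORT  <A:1 Mu:1 Ld:0 B:1 rd:1 wr:0>
#7 MUL src=r6,r5 held:RD_PORT  <A:1 Mu:1 Ld:0 B:1 rd:1 wr:0>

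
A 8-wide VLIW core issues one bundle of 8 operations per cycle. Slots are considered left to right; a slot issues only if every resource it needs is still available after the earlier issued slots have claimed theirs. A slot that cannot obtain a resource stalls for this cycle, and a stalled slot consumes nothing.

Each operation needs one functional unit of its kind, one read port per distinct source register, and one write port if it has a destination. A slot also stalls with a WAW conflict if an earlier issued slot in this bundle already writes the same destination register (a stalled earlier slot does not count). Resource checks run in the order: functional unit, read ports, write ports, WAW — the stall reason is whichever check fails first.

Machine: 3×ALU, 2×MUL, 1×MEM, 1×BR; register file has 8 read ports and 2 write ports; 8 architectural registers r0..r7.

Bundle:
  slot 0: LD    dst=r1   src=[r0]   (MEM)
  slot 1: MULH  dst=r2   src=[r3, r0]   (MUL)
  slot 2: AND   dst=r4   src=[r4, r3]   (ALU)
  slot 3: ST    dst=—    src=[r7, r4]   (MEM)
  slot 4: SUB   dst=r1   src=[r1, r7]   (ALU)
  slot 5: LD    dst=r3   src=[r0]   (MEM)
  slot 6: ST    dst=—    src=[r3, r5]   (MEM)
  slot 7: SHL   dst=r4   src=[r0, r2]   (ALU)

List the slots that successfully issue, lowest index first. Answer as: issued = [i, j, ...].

[0] MEM needs rd=1 wr=1: ok; after: ALU=3 MUL=2 MEM=0 BR=1, R=7, W=1
[1] MUL needs rd=2 wr=1: ok; after: ALU=3 MUL=1 MEM=0 BR=1, R=5, W=0
[2] ALU needs rd=2 wr=1: WR_PORT; after: ALU=3 MUL=1 MEM=0 BR=1, R=5, W=0
[3] MEM needs rd=2 wr=0: FU; after: ALU=3 MUL=1 MEM=0 BR=1, R=5, W=0
[4] ALU needs rd=2 wr=1: WR_PORT; after: ALU=3 MUL=1 MEM=0 BR=1, R=5, W=0
[5] MEM needs rd=1 wr=1: FU; after: ALU=3 MUL=1 MEM=0 BR=1, R=5, W=0
[6] MEM needs rd=2 wr=0: FU; after: ALU=3 MUL=1 MEM=0 BR=1, R=5, W=0
[7] ALU needs rd=2 wr=1: WR_PORT; after: ALU=3 MUL=1 MEM=0 BR=1, R=5, W=0

issued = [0, 1]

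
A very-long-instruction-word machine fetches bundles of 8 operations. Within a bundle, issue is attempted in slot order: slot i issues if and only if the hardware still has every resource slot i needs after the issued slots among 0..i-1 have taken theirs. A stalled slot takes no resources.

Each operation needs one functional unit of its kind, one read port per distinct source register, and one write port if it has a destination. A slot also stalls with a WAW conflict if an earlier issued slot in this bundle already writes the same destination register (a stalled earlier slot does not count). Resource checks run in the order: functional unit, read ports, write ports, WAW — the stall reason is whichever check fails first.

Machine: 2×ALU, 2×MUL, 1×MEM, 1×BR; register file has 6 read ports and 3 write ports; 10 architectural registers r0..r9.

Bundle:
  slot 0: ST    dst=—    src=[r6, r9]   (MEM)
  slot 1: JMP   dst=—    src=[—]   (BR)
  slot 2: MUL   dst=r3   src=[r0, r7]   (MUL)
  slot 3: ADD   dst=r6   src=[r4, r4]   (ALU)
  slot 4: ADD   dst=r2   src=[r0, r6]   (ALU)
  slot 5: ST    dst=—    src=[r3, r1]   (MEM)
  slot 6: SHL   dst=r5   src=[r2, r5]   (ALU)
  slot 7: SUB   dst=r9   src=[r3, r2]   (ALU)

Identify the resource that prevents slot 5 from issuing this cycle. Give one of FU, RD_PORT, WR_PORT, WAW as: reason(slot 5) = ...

reason(slot 5) = FU

slot 0 (MEM): ISSUE — free A2,Mu2,Ld0,B1 rp4 wp3
slot 1 (BR): ISSUE — free A2,Mu2,Ld0,B0 rp4 wp3
slot 2 (MUL): ISSUE — free A2,Mu1,Ld0,B0 rp2 wp2
slot 3 (ALU): ISSUE — free A1,Mu1,Ld0,B0 rp1 wp1
slot 4 (ALU): stall RD_PORT — free A1,Mu1,Ld0,B0 rp1 wp1
slot 5 (MEM): stall FU — free A1,Mu1,Ld0,B0 rp1 wp1
slot 6 (ALU): stall RD_PORT — free A1,Mu1,Ld0,B0 rp1 wp1
slot 7 (ALU): stall RD_PORT — free A1,Mu1,Ld0,B0 rp1 wp1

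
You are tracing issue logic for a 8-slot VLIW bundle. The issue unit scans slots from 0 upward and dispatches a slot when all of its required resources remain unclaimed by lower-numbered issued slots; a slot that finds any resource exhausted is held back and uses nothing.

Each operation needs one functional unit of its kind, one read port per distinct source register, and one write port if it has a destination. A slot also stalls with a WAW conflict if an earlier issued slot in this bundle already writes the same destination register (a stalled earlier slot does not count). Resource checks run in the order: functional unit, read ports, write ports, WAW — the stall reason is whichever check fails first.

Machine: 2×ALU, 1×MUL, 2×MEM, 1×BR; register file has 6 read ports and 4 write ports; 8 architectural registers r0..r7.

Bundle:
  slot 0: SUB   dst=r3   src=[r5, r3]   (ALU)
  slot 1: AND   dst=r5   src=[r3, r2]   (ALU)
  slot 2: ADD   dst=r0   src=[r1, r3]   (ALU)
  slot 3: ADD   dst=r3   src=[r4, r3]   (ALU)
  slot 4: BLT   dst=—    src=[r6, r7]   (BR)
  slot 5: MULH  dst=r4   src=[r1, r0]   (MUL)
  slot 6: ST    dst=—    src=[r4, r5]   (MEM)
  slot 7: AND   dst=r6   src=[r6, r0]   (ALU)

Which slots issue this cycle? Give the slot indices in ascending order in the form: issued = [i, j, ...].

slot 0 (ALU): ISSUE — free A1,Mu1,Ld2,B1 rp4 wp3
slot 1 (ALU): ISSUE — free A0,Mu1,Ld2,B1 rp2 wp2
slot 2 (ALU): stall FU — free A0,Mu1,Ld2,B1 rp2 wp2
slot 3 (ALU): stall FU — free A0,Mu1,Ld2,B1 rp2 wp2
slot 4 (BR): ISSUE — free A0,Mu1,Ld2,B0 rp0 wp2
slot 5 (MUL): stall RD_PORT — free A0,Mu1,Ld2,B0 rp0 wp2
slot 6 (MEM): stall RD_PORT — free A0,Mu1,Ld2,B0 rp0 wp2
slot 7 (ALU): stall FU — free A0,Mu1,Ld2,B0 rp0 wp2

issued = [0, 1, 4]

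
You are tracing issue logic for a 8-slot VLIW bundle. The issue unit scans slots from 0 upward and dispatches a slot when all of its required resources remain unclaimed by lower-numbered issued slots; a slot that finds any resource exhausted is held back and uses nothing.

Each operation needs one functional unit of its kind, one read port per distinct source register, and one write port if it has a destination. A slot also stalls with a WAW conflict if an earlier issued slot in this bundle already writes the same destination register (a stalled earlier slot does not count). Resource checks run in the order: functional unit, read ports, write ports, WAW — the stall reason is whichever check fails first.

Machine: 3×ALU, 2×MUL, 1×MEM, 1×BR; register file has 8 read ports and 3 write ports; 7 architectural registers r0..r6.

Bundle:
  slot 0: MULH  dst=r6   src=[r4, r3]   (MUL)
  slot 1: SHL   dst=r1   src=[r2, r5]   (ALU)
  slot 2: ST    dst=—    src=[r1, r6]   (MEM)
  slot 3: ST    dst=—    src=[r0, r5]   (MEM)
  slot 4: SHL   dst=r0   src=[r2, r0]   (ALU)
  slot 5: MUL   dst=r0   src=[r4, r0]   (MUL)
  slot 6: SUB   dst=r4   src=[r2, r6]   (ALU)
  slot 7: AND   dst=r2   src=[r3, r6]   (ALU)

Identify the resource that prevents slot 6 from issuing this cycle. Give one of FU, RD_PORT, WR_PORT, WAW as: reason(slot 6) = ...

reason(slot 6) = RD_PORT

  0. MUL→r6 ⇒ go  {3A/1Mu/1Ld/1B | 6r 2w}
  1. ALU→r1 ⇒ go  {2A/1Mu/1Ld/1B | 4r 1w}
  2. MEM ⇒ go  {2A/1Mu/0Ld/1B | 2r 1w}
  3. MEM ⇒ no(FU)  {2A/1Mu/0Ld/1B | 2r 1w}
  4. ALU→r0 ⇒ go  {1A/1Mu/0Ld/1B | 0r 0w}
  5. MUL→r0 ⇒ no(RD_PORT)  {1A/1Mu/0Ld/1B | 0r 0w}
  6. ALU→r4 ⇒ no(RD_PORT)  {1A/1Mu/0Ld/1B | 0r 0w}
  7. ALU→r2 ⇒ no(RD_PORT)  {1A/1Mu/0Ld/1B | 0r 0w}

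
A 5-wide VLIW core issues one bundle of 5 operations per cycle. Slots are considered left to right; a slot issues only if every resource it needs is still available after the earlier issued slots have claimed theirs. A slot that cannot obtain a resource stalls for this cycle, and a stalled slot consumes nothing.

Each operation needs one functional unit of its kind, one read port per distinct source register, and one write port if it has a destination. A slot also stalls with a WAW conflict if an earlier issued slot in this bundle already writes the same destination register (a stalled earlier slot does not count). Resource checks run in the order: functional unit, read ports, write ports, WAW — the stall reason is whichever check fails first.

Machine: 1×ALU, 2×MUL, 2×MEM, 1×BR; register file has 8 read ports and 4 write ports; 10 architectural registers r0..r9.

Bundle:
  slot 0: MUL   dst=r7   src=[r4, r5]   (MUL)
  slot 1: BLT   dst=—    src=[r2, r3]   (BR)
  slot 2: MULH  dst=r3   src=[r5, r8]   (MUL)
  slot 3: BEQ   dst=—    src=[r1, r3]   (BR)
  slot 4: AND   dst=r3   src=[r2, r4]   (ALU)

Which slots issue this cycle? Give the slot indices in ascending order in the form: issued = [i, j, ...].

(0) want 1×MUL +2rd +1wr — yes → AL1|MU1|ME2|BR1|rd6|wr3
(1) want 1×BR +2rd +0wr — yes → AL1|MU1|ME2|BR0|rd4|wr3
(2) want 1×MUL +2rd +1wr — yes → AL1|MU0|ME2|BR0|rd2|wr2
(3) want 1×BR +2rd +0wr — FU → AL1|MU0|ME2|BR0|rd2|wr2
(4) want 1×ALU +2rd +1wr — WAW → AL1|MU0|ME2|BR0|rd2|wr2

issued = [0, 1, 2]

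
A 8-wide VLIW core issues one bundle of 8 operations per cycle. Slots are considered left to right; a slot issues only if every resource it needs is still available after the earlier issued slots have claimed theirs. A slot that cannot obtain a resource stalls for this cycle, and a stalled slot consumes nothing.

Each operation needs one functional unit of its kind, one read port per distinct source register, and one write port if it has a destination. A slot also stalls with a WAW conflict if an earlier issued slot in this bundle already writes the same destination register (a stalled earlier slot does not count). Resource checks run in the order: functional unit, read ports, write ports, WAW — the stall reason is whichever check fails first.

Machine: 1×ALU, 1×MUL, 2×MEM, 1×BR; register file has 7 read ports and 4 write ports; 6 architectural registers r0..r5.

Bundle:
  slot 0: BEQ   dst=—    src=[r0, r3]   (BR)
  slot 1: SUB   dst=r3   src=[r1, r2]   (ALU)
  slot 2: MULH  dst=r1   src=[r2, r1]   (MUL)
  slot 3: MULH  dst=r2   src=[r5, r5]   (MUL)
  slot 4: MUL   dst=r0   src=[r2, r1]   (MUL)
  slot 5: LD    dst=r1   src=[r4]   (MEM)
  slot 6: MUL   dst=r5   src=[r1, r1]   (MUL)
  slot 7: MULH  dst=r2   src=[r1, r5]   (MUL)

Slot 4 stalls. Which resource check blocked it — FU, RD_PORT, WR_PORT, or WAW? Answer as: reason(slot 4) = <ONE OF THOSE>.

[0] BR needs rd=2 wr=0: ok; after: ALU=1 MUL=1 MEM=2 BR=0, R=5, W=4
[1] ALU needs rd=2 wr=1: ok; after: ALU=0 MUL=1 MEM=2 BR=0, R=3, W=3
[2] MUL needs rd=2 wr=1: ok; after: ALU=0 MUL=0 MEM=2 BR=0, R=1, W=2
[3] MUL needs rd=1 wr=1: FU; after: ALU=0 MUL=0 MEM=2 BR=0, R=1, W=2
[4] MUL needs rd=2 wr=1: FU; after: ALU=0 MUL=0 MEM=2 BR=0, R=1, W=2
[5] MEM needs rd=1 wr=1: WAW; after: ALU=0 MUL=0 MEM=2 BR=0, R=1, W=2
[6] MUL needs rd=1 wr=1: FU; after: ALU=0 MUL=0 MEM=2 BR=0, R=1, W=2
[7] MUL needs rd=2 wr=1: FU; after: ALU=0 MUL=0 MEM=2 BR=0, R=1, W=2

reason(slot 4) = FU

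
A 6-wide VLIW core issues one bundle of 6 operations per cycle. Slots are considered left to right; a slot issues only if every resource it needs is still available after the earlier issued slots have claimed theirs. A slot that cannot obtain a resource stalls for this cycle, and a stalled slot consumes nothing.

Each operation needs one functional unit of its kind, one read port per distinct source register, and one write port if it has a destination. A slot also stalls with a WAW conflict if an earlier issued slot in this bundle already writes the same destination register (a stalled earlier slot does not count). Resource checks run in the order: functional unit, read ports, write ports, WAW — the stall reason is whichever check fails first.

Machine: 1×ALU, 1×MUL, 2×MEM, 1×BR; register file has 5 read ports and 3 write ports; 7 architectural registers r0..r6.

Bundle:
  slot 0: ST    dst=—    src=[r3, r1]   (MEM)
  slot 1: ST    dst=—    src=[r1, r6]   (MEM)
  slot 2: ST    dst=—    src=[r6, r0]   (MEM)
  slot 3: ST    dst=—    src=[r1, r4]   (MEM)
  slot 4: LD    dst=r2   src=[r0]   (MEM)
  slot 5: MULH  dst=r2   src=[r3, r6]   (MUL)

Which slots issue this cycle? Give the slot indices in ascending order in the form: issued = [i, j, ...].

slot 0 (MEM): ISSUE — free A1,Mu1,Ld1,B1 rp3 wp3
slot 1 (MEM): ISSUE — free A1,Mu1,Ld0,B1 rp1 wp3
slot 2 (MEM): stall FU — free A1,Mu1,Ld0,B1 rp1 wp3
slot 3 (MEM): stall FU — free A1,Mu1,Ld0,B1 rp1 wp3
slot 4 (MEM): stall FU — free A1,Mu1,Ld0,B1 rp1 wp3
slot 5 (MUL): stall RD_PORT — free A1,Mu1,Ld0,B1 rp1 wp3

issued = [0, 1]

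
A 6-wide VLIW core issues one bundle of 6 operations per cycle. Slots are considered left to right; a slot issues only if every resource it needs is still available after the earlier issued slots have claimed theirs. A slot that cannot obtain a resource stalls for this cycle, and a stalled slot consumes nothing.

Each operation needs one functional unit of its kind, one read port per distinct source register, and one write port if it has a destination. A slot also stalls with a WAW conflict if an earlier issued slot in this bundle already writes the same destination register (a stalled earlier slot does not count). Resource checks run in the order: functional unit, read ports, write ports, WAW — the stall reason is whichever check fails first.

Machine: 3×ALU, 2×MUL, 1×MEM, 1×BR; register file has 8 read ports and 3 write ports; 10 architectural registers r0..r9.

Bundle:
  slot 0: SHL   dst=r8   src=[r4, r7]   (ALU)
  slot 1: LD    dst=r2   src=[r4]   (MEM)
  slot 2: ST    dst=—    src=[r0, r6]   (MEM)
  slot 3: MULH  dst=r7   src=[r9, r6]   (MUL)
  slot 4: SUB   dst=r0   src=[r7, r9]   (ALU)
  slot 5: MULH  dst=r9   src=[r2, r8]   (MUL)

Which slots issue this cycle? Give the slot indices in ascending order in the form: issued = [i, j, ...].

issued = [0, 1, 3]

  0. ALU→r8 ⇒ go  {2A/2Mu/1Ld/1B | 6r 2w}
  1. MEM→r2 ⇒ go  {2A/2Mu/0Ld/1B | 5r 1w}
  2. MEM ⇒ no(FU)  {2A/2Mu/0Ld/1B | 5r 1w}
  3. MUL→r7 ⇒ go  {2A/1Mu/0Ld/1B | 3r 0w}
  4. ALU→r0 ⇒ no(WR_PORT)  {2A/1Mu/0Ld/1B | 3r 0w}
  5. MUL→r9 ⇒ no(WR_PORT)  {2A/1Mu/0Ld/1B | 3r 0w}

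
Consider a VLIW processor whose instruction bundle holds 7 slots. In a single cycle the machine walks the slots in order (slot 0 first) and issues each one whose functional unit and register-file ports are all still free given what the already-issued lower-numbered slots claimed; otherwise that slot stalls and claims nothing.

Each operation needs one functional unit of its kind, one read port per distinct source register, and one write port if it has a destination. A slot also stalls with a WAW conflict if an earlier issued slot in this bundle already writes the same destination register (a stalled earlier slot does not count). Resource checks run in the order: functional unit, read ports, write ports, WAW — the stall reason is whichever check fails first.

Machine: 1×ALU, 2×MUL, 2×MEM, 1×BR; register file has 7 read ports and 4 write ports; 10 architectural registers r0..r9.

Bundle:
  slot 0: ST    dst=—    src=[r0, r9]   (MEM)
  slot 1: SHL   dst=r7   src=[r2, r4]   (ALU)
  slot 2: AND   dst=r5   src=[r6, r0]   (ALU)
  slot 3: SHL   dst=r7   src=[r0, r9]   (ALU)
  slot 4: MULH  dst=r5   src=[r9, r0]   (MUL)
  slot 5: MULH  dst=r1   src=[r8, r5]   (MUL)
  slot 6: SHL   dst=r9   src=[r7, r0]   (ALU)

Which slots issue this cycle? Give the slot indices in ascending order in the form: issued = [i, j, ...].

#0 MEM src=r0,r9 dispatched  <A:1 Mu:2 Ld:1 B:1 rd:5 wr:4>
#1 ALU src=r2,r4 dispatched  <A:0 Mu:2 Ld:1 B:1 rd:3 wr:3>
#2 ALU src=r6,r0 held:FU  <A:0 Mu:2 Ld:1 B:1 rd:3 wr:3>
#3 ALU src=r0,r9 held:FU  <A:0 Mu:2 Ld:1 B:1 rd:3 wr:3>
#4 MUL src=r9,r0 dispatched  <A:0 Mu:1 Ld:1 B:1 rd:1 wr:2>
#5 MUL src=r8,r5 held:RD_PORT  <A:0 Mu:1 Ld:1 B:1 rd:1 wr:2>
#6 ALU src=r7,r0 held:FU  <A:0 Mu:1 Ld:1 B:1 rd:1 wr:2>

issued = [0, 1, 4]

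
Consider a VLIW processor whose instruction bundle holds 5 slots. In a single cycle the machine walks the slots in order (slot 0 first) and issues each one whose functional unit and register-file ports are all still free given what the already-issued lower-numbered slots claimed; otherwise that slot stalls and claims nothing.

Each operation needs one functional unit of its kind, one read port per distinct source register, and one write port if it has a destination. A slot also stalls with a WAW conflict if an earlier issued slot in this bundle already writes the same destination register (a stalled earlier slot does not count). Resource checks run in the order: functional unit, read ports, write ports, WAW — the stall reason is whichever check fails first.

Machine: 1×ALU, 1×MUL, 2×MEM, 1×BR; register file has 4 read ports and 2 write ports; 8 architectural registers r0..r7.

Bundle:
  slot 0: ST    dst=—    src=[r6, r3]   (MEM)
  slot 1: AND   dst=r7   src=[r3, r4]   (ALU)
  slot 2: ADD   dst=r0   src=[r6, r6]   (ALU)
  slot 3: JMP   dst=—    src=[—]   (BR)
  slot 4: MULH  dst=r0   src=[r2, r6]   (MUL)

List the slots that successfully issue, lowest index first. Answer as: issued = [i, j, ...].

  0. MEM ⇒ go  {1A/1Mu/1Ld/1B | 2r 2w}
  1. ALU→r7 ⇒ go  {0A/1Mu/1Ld/1B | 0r 1w}
  2. ALU→r0 ⇒ no(FU)  {0A/1Mu/1Ld/1B | 0r 1w}
  3. BR ⇒ go  {0A/1Mu/1Ld/0B | 0r 1w}
  4. MUL→r0 ⇒ no(RD_PORT)  {0A/1Mu/1Ld/0B | 0r 1w}

issued = [0, 1, 3]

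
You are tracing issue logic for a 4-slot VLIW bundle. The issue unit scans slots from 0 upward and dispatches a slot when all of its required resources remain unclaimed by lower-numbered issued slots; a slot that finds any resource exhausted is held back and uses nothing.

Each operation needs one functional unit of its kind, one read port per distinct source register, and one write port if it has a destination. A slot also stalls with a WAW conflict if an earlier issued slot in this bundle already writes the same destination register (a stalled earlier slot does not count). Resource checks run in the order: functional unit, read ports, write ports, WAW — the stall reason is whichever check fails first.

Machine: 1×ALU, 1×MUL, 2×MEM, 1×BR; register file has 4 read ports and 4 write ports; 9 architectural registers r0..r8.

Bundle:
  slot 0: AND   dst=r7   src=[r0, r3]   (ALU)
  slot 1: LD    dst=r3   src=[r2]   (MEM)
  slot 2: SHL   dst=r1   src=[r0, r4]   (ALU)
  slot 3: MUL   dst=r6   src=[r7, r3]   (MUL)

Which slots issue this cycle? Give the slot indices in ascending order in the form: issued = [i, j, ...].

(0) want 1×ALU +2rd +1wr — yes → AL0|MU1|ME2|BR1|rd2|wr3
(1) want 1×MEM +1rd +1wr — yes → AL0|MU1|ME1|BR1|rd1|wr2
(2) want 1×ALU +2rd +1wr — FU → AL0|MU1|ME1|BR1|rd1|wr2
(3) want 1×MUL +2rd +1wr — RD_PORT → AL0|MU1|ME1|BR1|rd1|wr2

issued = [0, 1]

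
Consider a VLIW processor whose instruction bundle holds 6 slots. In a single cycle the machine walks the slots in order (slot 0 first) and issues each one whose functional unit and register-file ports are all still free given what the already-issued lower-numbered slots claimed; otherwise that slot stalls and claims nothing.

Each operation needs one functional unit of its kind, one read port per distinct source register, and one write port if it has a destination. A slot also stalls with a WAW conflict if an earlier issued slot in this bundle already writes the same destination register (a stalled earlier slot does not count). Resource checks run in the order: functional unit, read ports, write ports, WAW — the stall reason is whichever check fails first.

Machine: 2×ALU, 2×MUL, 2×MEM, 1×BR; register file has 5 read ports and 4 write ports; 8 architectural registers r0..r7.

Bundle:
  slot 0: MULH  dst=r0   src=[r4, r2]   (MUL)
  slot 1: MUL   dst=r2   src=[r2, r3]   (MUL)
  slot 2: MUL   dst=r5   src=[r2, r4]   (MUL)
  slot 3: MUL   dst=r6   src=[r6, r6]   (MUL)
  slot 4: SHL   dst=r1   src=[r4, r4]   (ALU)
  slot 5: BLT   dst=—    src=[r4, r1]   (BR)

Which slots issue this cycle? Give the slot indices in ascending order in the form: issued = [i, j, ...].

issued = [0, 1, 4]

[0] MUL needs rd=2 wr=1: ok; after: ALU=2 MUL=1 MEM=2 BR=1, R=3, W=3
[1] MUL needs rd=2 wr=1: ok; after: ALU=2 MUL=0 MEM=2 BR=1, R=1, W=2
[2] MUL needs rd=2 wr=1: FU; after: ALU=2 MUL=0 MEM=2 BR=1, R=1, W=2
[3] MUL needs rd=1 wr=1: FU; after: ALU=2 MUL=0 MEM=2 BR=1, R=1, W=2
[4] ALU needs rd=1 wr=1: ok; after: ALU=1 MUL=0 MEM=2 BR=1, R=0, W=1
[5] BR needs rd=2 wr=0: RD_PORT; after: ALU=1 MUL=0 MEM=2 BR=1, R=0, W=1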